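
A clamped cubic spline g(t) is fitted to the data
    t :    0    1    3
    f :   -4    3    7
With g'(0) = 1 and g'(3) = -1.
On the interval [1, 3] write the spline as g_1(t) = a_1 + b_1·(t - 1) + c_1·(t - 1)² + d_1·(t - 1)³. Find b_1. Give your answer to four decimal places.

Write σ_i for g''(x_i). With h_i = 1, 2 and divided differences Δ_i = 7, 2, the continuity of g' gives the tridiagonal system
  1·σ_0 + 6·σ_1 + 2·σ_2 = 6(Δ_1 - Δ_0) = -30
Clamped end conditions give two more equations: 2h_0·σ_0 + h_0·σ_1 = 6(Δ_0 - g'(0)) = 36 and h_1·σ_1 + 2h_1·σ_2 = 6(g'(3) - Δ_1) = -18.
Solving: σ_0 = 67/3, σ_1 = -26/3, σ_2 = -1/6.
On [1, 3], with g_1(t) = a_1 + b_1·(t - 1) + c_1·(t - 1)² + d_1·(t - 1)³: c_1 = σ_1/2 = -13/3, d_1 = (σ_2 - σ_1)/(6h_1) = 17/24, b_1 = Δ_1 - h_1(2σ_1 + σ_2)/6 = 47/6.

7.8333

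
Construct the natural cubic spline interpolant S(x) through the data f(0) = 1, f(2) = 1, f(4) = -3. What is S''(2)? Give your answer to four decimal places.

-1.5000

Write σ_i for S''(x_i). With h_i = 2, 2 and divided differences Δ_i = 0, -2, the continuity of S' gives the tridiagonal system
  2·σ_0 + 8·σ_1 + 2·σ_2 = 6(Δ_1 - Δ_0) = -12
Natural end conditions: σ_0 = σ_2 = 0.
Hence σ_0 = 0, σ_1 = -3/2, σ_2 = 0.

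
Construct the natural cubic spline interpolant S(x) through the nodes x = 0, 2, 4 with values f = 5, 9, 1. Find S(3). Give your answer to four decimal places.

6.1250

Let M_i = S''(x_i). Step sizes h_i = 2, 2; slopes of the chords Δ_i = (y_(i+1) - y_i)/h_i = 2, -4.
  2·M_0 + 8·M_1 + 2·M_2 = 6(Δ_1 - Δ_0) = -36
Natural end conditions: M_0 = M_2 = 0.
Solving: M_0 = 0, M_1 = -9/2, M_2 = 0.
On [2, 4], S(x) = 9 - 1·(x - 2) - 9/4·(x - 2)² + 3/8·(x - 2)³.
With (x - 2) = 1: S(3) = 49/8.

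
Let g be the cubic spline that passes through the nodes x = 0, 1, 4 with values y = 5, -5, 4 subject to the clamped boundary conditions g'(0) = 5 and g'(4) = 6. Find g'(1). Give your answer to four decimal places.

Let M_i = g''(x_i). Step sizes h_i = 1, 3; slopes of the chords Δ_i = (y_(i+1) - y_i)/h_i = -10, 3.
  1·M_0 + 8·M_1 + 3·M_2 = 6(Δ_1 - Δ_0) = 78
Clamped end conditions give two more equations: 2h_0·M_0 + h_0·M_1 = 6(Δ_0 - g'(0)) = -90 and h_1·M_1 + 2h_1·M_2 = 6(g'(4) - Δ_1) = 18.
Forward elimination and back-substitution give M_0 = -109/2, M_1 = 19, M_2 = -13/2.
On [1, 4], g'(x) = b_1 + 2c_1·(x - 1) + 3d_1·(x - 1)² with b_1 = Δ_1 - h_1(2M_1 + M_2)/6 = -51/4, c_1 = M_1/2 = 19/2, d_1 = (M_2 - M_1)/(6h_1) = -17/12. So g'(1) = -51/4.

-12.7500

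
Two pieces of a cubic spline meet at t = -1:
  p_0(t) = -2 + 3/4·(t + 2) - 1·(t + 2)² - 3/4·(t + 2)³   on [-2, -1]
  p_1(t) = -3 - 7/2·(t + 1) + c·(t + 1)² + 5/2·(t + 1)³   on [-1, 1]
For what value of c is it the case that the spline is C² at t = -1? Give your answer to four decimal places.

-3.2500

p_0''(t) = -2 - 9/2·(t + 2), so p_0''(-1) = -13/2. On the right, p_1''(-1) = 2c, so c = -13/4.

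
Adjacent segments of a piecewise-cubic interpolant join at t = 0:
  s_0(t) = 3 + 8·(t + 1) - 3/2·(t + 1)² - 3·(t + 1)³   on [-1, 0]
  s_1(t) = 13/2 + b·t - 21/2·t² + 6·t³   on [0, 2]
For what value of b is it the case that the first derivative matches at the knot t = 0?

-4

s_0'(t) = 8 - 3·(t + 1) - 9·(t + 1)², so s_0'(0) = -4. On the right, s_1'(0) = b, so b = -4.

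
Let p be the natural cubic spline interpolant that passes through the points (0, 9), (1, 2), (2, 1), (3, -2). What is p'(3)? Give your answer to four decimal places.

-3.9333

Put σ_i = p'' at the i-th knot. Here h = (1, 1, 1) and Δ = (-7, -1, -3), so the interior equations h_(i-1)·σ_(i-1) + 2(h_(i-1)+h_i)·σ_i + h_i·σ_(i+1) = 6(Δ_i − Δ_(i-1)) read
  1·σ_0 + 4·σ_1 + 1·σ_2 = 6(Δ_1 - Δ_0) = 36
  1·σ_1 + 4·σ_2 + 1·σ_3 = 6(Δ_2 - Δ_1) = -12
Natural end conditions: σ_0 = σ_3 = 0.
Forward elimination and back-substitution give σ_0 = 0, σ_1 = 52/5, σ_2 = -28/5, σ_3 = 0.
On [2, 3], p'(x) = b_2 + 2c_2·(x - 2) + 3d_2·(x - 2)² with b_2 = Δ_2 - h_2(2σ_2 + σ_3)/6 = -17/15, c_2 = σ_2/2 = -14/5, d_2 = (σ_3 - σ_2)/(6h_2) = 14/15. So p'(3) = -59/15.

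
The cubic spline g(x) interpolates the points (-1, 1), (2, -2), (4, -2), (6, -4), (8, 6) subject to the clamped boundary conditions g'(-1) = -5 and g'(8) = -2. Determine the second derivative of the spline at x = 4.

Let σ_i = g''(x_i). Step sizes h_i = 3, 2, 2, 2; slopes of the chords Δ_i = (y_(i+1) - y_i)/h_i = -1, 0, -1, 5.
  3·σ_0 + 10·σ_1 + 2·σ_2 = 6(Δ_1 - Δ_0) = 6
  2·σ_1 + 8·σ_2 + 2·σ_3 = 6(Δ_2 - Δ_1) = -6
  2·σ_2 + 8·σ_3 + 2·σ_4 = 6(Δ_3 - Δ_2) = 36
Clamped end conditions give two more equations: 2h_0·σ_0 + h_0·σ_1 = 6(Δ_0 - g'(-1)) = 24 and h_3·σ_3 + 2h_3·σ_4 = 6(g'(8) - Δ_3) = -42.
Solving the tridiagonal system: σ_0 = 4, σ_1 = 0, σ_2 = -3, σ_3 = 9, σ_4 = -15.

-3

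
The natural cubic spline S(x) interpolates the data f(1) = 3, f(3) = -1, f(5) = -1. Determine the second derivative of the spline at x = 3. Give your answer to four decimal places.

1.5000

Put σ_i = S'' at the i-th knot. Here h = (2, 2) and Δ = (-2, 0), so the interior equations h_(i-1)·σ_(i-1) + 2(h_(i-1)+h_i)·σ_i + h_i·σ_(i+1) = 6(Δ_i − Δ_(i-1)) read
  2·σ_0 + 8·σ_1 + 2·σ_2 = 6(Δ_1 - Δ_0) = 12
Natural end conditions: σ_0 = σ_2 = 0.
Solving: σ_0 = 0, σ_1 = 3/2, σ_2 = 0.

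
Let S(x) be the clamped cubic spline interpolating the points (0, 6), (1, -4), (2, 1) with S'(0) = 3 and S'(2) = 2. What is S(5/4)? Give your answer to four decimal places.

-4.0156

Let M_i = S''(x_i). Step sizes h_i = 1, 1; slopes of the chords Δ_i = (y_(i+1) - y_i)/h_i = -10, 5.
  1·M_0 + 4·M_1 + 1·M_2 = 6(Δ_1 - Δ_0) = 90
Clamped end conditions give two more equations: 2h_0·M_0 + h_0·M_1 = 6(Δ_0 - S'(0)) = -78 and h_1·M_1 + 2h_1·M_2 = 6(S'(2) - Δ_1) = -18.
Solving: M_0 = -62, M_1 = 46, M_2 = -32.
On [1, 2], S(x) = -4 - 5·(x - 1) + 23·(x - 1)² - 13·(x - 1)³.
With (x - 1) = 1/4: S(5/4) = -257/64.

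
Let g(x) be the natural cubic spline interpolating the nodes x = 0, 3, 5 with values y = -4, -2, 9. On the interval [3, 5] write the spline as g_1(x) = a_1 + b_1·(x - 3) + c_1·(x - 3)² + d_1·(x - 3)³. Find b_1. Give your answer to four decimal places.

Let M_i = g''(x_i). Step sizes h_i = 3, 2; slopes of the chords Δ_i = (y_(i+1) - y_i)/h_i = 2/3, 11/2.
  3·M_0 + 10·M_1 + 2·M_2 = 6(Δ_1 - Δ_0) = 29
Natural end conditions: M_0 = M_2 = 0.
Forward elimination and back-substitution give M_0 = 0, M_1 = 29/10, M_2 = 0.
On [3, 5], with g_1(x) = a_1 + b_1·(x - 3) + c_1·(x - 3)² + d_1·(x - 3)³: c_1 = M_1/2 = 29/20, d_1 = (M_2 - M_1)/(6h_1) = -29/120, b_1 = Δ_1 - h_1(2M_1 + M_2)/6 = 107/30.

3.5667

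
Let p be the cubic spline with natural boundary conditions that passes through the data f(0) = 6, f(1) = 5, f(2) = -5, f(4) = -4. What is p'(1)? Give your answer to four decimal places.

Let σ_i = p''(x_i). Step sizes h_i = 1, 1, 2; slopes of the chords Δ_i = (y_(i+1) - y_i)/h_i = -1, -10, 1/2.
  1·σ_0 + 4·σ_1 + 1·σ_2 = 6(Δ_1 - Δ_0) = -54
  1·σ_1 + 6·σ_2 + 2·σ_3 = 6(Δ_2 - Δ_1) = 63
Natural end conditions: σ_0 = σ_3 = 0.
Solving the tridiagonal system: σ_0 = 0, σ_1 = -387/23, σ_2 = 306/23, σ_3 = 0.
On [1, 2], p'(x) = b_1 + 2c_1·(x - 1) + 3d_1·(x - 1)² with b_1 = Δ_1 - h_1(2σ_1 + σ_2)/6 = -152/23, c_1 = σ_1/2 = -387/46, d_1 = (σ_2 - σ_1)/(6h_1) = 231/46. So p'(1) = -152/23.

-6.6087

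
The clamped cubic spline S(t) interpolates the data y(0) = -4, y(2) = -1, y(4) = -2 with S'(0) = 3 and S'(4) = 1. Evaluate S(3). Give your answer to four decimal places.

With m_i denoting the second derivative at x_i, h_i = 2, 2, and Δ_i = (y_(i+1) − y_i)/h_i = 3/2, -1/2:
  2·m_0 + 8·m_1 + 2·m_2 = 6(Δ_1 - Δ_0) = -12
Clamped end conditions give two more equations: 2h_0·m_0 + h_0·m_1 = 6(Δ_0 - S'(0)) = -9 and h_1·m_1 + 2h_1·m_2 = 6(S'(4) - Δ_1) = 9.
Forward elimination and back-substitution give m_0 = -5/4, m_1 = -2, m_2 = 13/4.
On [2, 4], S(t) = -1 - 1/4·(t - 2) - 1·(t - 2)² + 7/16·(t - 2)³.
With (t - 2) = 1: S(3) = -29/16.

-1.8125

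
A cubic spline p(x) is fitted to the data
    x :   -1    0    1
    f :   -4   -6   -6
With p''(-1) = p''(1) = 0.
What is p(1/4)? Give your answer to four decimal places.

Let M_i = p''(x_i). Step sizes h_i = 1, 1; slopes of the chords Δ_i = (y_(i+1) - y_i)/h_i = -2, 0.
  1·M_0 + 4·M_1 + 1·M_2 = 6(Δ_1 - Δ_0) = 12
Natural end conditions: M_0 = M_2 = 0.
Forward elimination and back-substitution give M_0 = 0, M_1 = 3, M_2 = 0.
On [0, 1], p(x) = -6 - 1·x + 3/2·x² - 1/2·x³.
With x = 1/4: p(1/4) = -789/128.

-6.1641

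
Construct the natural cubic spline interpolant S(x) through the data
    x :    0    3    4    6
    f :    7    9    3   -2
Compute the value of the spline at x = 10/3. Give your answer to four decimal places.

Put M_i = S'' at the i-th knot. Here h = (3, 1, 2) and Δ = (2/3, -6, -5/2), so the interior equations h_(i-1)·M_(i-1) + 2(h_(i-1)+h_i)·M_i + h_i·M_(i+1) = 6(Δ_i − Δ_(i-1)) read
  3·M_0 + 8·M_1 + 1·M_2 = 6(Δ_1 - Δ_0) = -40
  1·M_1 + 6·M_2 + 2·M_3 = 6(Δ_2 - Δ_1) = 21
Natural end conditions: M_0 = M_3 = 0.
Solving: M_0 = 0, M_1 = -261/47, M_2 = 208/47, M_3 = 0.
On [3, 4], S(x) = 9 - 689/141·(x - 3) - 261/94·(x - 3)² + 469/282·(x - 3)³.
With (x - 3) = 1/3: S(10/3) = 27122/3807.

7.1242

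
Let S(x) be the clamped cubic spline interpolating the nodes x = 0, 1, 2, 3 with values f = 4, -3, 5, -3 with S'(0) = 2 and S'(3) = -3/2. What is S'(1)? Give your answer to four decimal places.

Write M_i for S''(x_i). With h_i = 1, 1, 1 and divided differences Δ_i = -7, 8, -8, the continuity of S' gives the tridiagonal system
  1·M_0 + 4·M_1 + 1·M_2 = 6(Δ_1 - Δ_0) = 90
  1·M_1 + 4·M_2 + 1·M_3 = 6(Δ_2 - Δ_1) = -96
Clamped end conditions give two more equations: 2h_0·M_0 + h_0·M_1 = 6(Δ_0 - S'(0)) = -54 and h_2·M_2 + 2h_2·M_3 = 6(S'(3) - Δ_2) = 39.
Solving the tridiagonal system: M_0 = -151/3, M_1 = 140/3, M_2 = -139/3, M_3 = 128/3.
On [1, 2], S'(x) = b_1 + 2c_1·(x - 1) + 3d_1·(x - 1)² with b_1 = Δ_1 - h_1(2M_1 + M_2)/6 = 1/6, c_1 = M_1/2 = 70/3, d_1 = (M_2 - M_1)/(6h_1) = -31/2. So S'(1) = 1/6.

0.1667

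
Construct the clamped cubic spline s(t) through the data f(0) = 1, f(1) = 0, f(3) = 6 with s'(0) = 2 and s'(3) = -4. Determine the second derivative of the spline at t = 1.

Let m_i = s''(x_i). Step sizes h_i = 1, 2; slopes of the chords Δ_i = (y_(i+1) - y_i)/h_i = -1, 3.
  1·m_0 + 6·m_1 + 2·m_2 = 6(Δ_1 - Δ_0) = 24
Clamped end conditions give two more equations: 2h_0·m_0 + h_0·m_1 = 6(Δ_0 - s'(0)) = -18 and h_1·m_1 + 2h_1·m_2 = 6(s'(3) - Δ_1) = -42.
Solving the tridiagonal system: m_0 = -15, m_1 = 12, m_2 = -33/2.

12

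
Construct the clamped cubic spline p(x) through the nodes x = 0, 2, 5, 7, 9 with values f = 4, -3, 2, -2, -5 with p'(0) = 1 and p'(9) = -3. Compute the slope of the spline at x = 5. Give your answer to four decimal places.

Let m_i = p''(x_i). Step sizes h_i = 2, 3, 2, 2; slopes of the chords Δ_i = (y_(i+1) - y_i)/h_i = -7/2, 5/3, -2, -3/2.
  2·m_0 + 10·m_1 + 3·m_2 = 6(Δ_1 - Δ_0) = 31
  3·m_1 + 10·m_2 + 2·m_3 = 6(Δ_2 - Δ_1) = -22
  2·m_2 + 8·m_3 + 2·m_4 = 6(Δ_3 - Δ_2) = 3
Clamped end conditions give two more equations: 2h_0·m_0 + h_0·m_1 = 6(Δ_0 - p'(0)) = -27 and h_3·m_3 + 2h_3·m_4 = 6(p'(9) - Δ_3) = -9.
Solving the tridiagonal system: m_0 = -7075/708, m_1 = 1148/177, m_2 = -1637/354, m_3 = 847/354, m_4 = -610/177.
On [5, 7], p'(x) = b_2 + 2c_2·(x - 5) + 3d_2·(x - 5)² with b_2 = Δ_2 - h_2(2m_2 + m_3)/6 = 101/354, c_2 = m_2/2 = -1637/708, d_2 = (m_3 - m_2)/(6h_2) = 69/118. So p'(5) = 101/354.

0.2853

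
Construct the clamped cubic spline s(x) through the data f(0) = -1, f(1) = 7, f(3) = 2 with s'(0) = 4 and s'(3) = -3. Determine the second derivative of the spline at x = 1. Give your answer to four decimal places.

With M_i denoting the second derivative at x_i, h_i = 1, 2, and Δ_i = (y_(i+1) − y_i)/h_i = 8, -5/2:
  1·M_0 + 6·M_1 + 2·M_2 = 6(Δ_1 - Δ_0) = -63
Clamped end conditions give two more equations: 2h_0·M_0 + h_0·M_1 = 6(Δ_0 - s'(0)) = 24 and h_1·M_1 + 2h_1·M_2 = 6(s'(3) - Δ_1) = -3.
Forward elimination and back-substitution give M_0 = 121/6, M_1 = -49/3, M_2 = 89/12.

-16.3333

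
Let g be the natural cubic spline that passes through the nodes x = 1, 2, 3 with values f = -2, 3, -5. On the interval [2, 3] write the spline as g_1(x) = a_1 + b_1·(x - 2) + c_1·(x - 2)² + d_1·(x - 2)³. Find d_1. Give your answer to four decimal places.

3.2500

With M_i denoting the second derivative at x_i, h_i = 1, 1, and Δ_i = (y_(i+1) − y_i)/h_i = 5, -8:
  1·M_0 + 4·M_1 + 1·M_2 = 6(Δ_1 - Δ_0) = -78
Natural end conditions: M_0 = M_2 = 0.
Hence M_0 = 0, M_1 = -39/2, M_2 = 0.
On [2, 3], with g_1(x) = a_1 + b_1·(x - 2) + c_1·(x - 2)² + d_1·(x - 2)³: c_1 = M_1/2 = -39/4, d_1 = (M_2 - M_1)/(6h_1) = 13/4, b_1 = Δ_1 - h_1(2M_1 + M_2)/6 = -3/2.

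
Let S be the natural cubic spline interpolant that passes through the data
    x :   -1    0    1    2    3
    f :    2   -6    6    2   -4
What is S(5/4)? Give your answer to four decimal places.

Let M_i = S''(x_i). Step sizes h_i = 1, 1, 1, 1; slopes of the chords Δ_i = (y_(i+1) - y_i)/h_i = -8, 12, -4, -6.
  1·M_0 + 4·M_1 + 1·M_2 = 6(Δ_1 - Δ_0) = 120
  1·M_1 + 4·M_2 + 1·M_3 = 6(Δ_2 - Δ_1) = -96
  1·M_2 + 4·M_3 + 1·M_4 = 6(Δ_3 - Δ_2) = -12
Natural end conditions: M_0 = M_4 = 0.
Hence M_0 = 0, M_1 = 543/14, M_2 = -246/7, M_3 = 81/14, M_4 = 0.
On [1, 2], S(x) = 6 + 27/4·(x - 1) - 123/7·(x - 1)² + 191/28·(x - 1)³.
With (x - 1) = 1/4: S(5/4) = 11999/1792.

6.6959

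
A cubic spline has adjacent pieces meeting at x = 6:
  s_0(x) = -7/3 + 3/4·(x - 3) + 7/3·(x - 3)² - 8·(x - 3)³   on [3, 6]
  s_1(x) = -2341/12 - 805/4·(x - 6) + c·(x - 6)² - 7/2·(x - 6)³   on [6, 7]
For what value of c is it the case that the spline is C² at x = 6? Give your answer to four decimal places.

-69.6667

s_0''(x) = 14/3 - 48·(x - 3), so s_0''(6) = -418/3. On the right, s_1''(6) = 2c, so c = -209/3.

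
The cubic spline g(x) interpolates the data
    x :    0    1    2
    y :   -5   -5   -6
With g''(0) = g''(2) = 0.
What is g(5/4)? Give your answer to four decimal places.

Put M_i = g'' at the i-th knot. Here h = (1, 1) and Δ = (0, -1), so the interior equations h_(i-1)·M_(i-1) + 2(h_(i-1)+h_i)·M_i + h_i·M_(i+1) = 6(Δ_i − Δ_(i-1)) read
  1·M_0 + 4·M_1 + 1·M_2 = 6(Δ_1 - Δ_0) = -6
Natural end conditions: M_0 = M_2 = 0.
Solving: M_0 = 0, M_1 = -3/2, M_2 = 0.
On [1, 2], g(x) = -5 - 1/2·(x - 1) - 3/4·(x - 1)² + 1/4·(x - 1)³.
With (x - 1) = 1/4: g(5/4) = -1323/256.

-5.1680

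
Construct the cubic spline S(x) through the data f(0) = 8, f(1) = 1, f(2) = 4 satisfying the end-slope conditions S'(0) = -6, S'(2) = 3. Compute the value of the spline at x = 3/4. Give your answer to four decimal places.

2.1289

Put m_i = S'' at the i-th knot. Here h = (1, 1) and Δ = (-7, 3), so the interior equations h_(i-1)·m_(i-1) + 2(h_(i-1)+h_i)·m_i + h_i·m_(i+1) = 6(Δ_i − Δ_(i-1)) read
  1·m_0 + 4·m_1 + 1·m_2 = 6(Δ_1 - Δ_0) = 60
Clamped end conditions give two more equations: 2h_0·m_0 + h_0·m_1 = 6(Δ_0 - S'(0)) = -6 and h_1·m_1 + 2h_1·m_2 = 6(S'(2) - Δ_1) = 0.
Solving: m_0 = -27/2, m_1 = 21, m_2 = -21/2.
On [0, 1], S(x) = 8 - 6·x - 27/4·x² + 23/4·x³.
With x = 3/4: S(3/4) = 545/256.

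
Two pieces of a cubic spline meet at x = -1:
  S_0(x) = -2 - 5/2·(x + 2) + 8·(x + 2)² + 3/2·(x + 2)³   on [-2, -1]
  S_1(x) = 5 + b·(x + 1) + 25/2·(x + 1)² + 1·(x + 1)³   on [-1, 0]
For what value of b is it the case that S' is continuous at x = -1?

S_0'(x) = -5/2 + 16·(x + 2) + 9/2·(x + 2)², so S_0'(-1) = 18. On the right, S_1'(-1) = b, so b = 18.

18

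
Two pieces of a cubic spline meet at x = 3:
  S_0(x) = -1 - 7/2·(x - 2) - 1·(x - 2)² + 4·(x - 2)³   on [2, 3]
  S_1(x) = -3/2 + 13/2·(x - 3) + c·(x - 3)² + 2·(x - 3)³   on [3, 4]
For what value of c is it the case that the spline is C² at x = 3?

S_0''(x) = -2 + 24·(x - 2), so S_0''(3) = 22. On the right, S_1''(3) = 2c, so c = 11.

11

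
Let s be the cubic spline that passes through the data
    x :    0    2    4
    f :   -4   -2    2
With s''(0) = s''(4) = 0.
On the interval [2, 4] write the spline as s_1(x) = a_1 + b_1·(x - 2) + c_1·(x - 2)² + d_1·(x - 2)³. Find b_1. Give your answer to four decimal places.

1.5000

With m_i denoting the second derivative at x_i, h_i = 2, 2, and Δ_i = (y_(i+1) − y_i)/h_i = 1, 2:
  2·m_0 + 8·m_1 + 2·m_2 = 6(Δ_1 - Δ_0) = 6
Natural end conditions: m_0 = m_2 = 0.
Forward elimination and back-substitution give m_0 = 0, m_1 = 3/4, m_2 = 0.
On [2, 4], with s_1(x) = a_1 + b_1·(x - 2) + c_1·(x - 2)² + d_1·(x - 2)³: c_1 = m_1/2 = 3/8, d_1 = (m_2 - m_1)/(6h_1) = -1/16, b_1 = Δ_1 - h_1(2m_1 + m_2)/6 = 3/2.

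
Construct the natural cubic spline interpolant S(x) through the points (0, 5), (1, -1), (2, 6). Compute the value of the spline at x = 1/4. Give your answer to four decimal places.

2.7383

Write m_i for S''(x_i). With h_i = 1, 1 and divided differences Δ_i = -6, 7, the continuity of S' gives the tridiagonal system
  1·m_0 + 4·m_1 + 1·m_2 = 6(Δ_1 - Δ_0) = 78
Natural end conditions: m_0 = m_2 = 0.
Forward elimination and back-substitution give m_0 = 0, m_1 = 39/2, m_2 = 0.
On [0, 1], S(x) = 5 - 37/4·x + 0·x² + 13/4·x³.
With x = 1/4: S(1/4) = 701/256.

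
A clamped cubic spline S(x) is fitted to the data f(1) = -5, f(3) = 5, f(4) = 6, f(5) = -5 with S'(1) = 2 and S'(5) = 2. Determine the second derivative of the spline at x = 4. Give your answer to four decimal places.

-31.6364

Let m_i = S''(x_i). Step sizes h_i = 2, 1, 1; slopes of the chords Δ_i = (y_(i+1) - y_i)/h_i = 5, 1, -11.
  2·m_0 + 6·m_1 + 1·m_2 = 6(Δ_1 - Δ_0) = -24
  1·m_1 + 4·m_2 + 1·m_3 = 6(Δ_2 - Δ_1) = -72
Clamped end conditions give two more equations: 2h_0·m_0 + h_0·m_1 = 6(Δ_0 - S'(1)) = 18 and h_2·m_2 + 2h_2·m_3 = 6(S'(5) - Δ_2) = 78.
Solving the tridiagonal system: m_0 = 51/11, m_1 = -3/11, m_2 = -348/11, m_3 = 603/11.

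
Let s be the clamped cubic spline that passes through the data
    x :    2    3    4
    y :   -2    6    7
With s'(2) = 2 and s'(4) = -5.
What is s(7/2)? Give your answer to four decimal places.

8.0625

With m_i denoting the second derivative at x_i, h_i = 1, 1, and Δ_i = (y_(i+1) − y_i)/h_i = 8, 1:
  1·m_0 + 4·m_1 + 1·m_2 = 6(Δ_1 - Δ_0) = -42
Clamped end conditions give two more equations: 2h_0·m_0 + h_0·m_1 = 6(Δ_0 - s'(2)) = 36 and h_1·m_1 + 2h_1·m_2 = 6(s'(4) - Δ_1) = -36.
Hence m_0 = 25, m_1 = -14, m_2 = -11.
On [3, 4], s(x) = 6 + 15/2·(x - 3) - 7·(x - 3)² + 1/2·(x - 3)³.
With (x - 3) = 1/2: s(7/2) = 129/16.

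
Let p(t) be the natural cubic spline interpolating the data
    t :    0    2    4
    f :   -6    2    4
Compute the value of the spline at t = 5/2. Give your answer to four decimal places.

With M_i denoting the second derivative at x_i, h_i = 2, 2, and Δ_i = (y_(i+1) − y_i)/h_i = 4, 1:
  2·M_0 + 8·M_1 + 2·M_2 = 6(Δ_1 - Δ_0) = -18
Natural end conditions: M_0 = M_2 = 0.
Hence M_0 = 0, M_1 = -9/4, M_2 = 0.
On [2, 4], p(t) = 2 + 5/2·(t - 2) - 9/8·(t - 2)² + 3/16·(t - 2)³.
With (t - 2) = 1/2: p(5/2) = 383/128.

2.9922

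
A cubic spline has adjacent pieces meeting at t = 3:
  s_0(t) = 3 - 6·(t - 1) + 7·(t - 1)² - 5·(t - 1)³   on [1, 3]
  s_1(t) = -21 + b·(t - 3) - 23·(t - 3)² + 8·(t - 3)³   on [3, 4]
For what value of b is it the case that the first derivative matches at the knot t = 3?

-38

s_0'(t) = -6 + 14·(t - 1) - 15·(t - 1)², so s_0'(3) = -38. On the right, s_1'(3) = b, so b = -38.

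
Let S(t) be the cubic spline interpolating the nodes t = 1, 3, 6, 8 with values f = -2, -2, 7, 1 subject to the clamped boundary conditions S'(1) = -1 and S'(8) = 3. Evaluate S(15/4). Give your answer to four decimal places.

0.8125

Put σ_i = S'' at the i-th knot. Here h = (2, 3, 2) and Δ = (0, 3, -3), so the interior equations h_(i-1)·σ_(i-1) + 2(h_(i-1)+h_i)·σ_i + h_i·σ_(i+1) = 6(Δ_i − Δ_(i-1)) read
  2·σ_0 + 10·σ_1 + 3·σ_2 = 6(Δ_1 - Δ_0) = 18
  3·σ_1 + 10·σ_2 + 2·σ_3 = 6(Δ_2 - Δ_1) = -36
Clamped end conditions give two more equations: 2h_0·σ_0 + h_0·σ_1 = 6(Δ_0 - S'(1)) = 6 and h_2·σ_2 + 2h_2·σ_3 = 6(S'(8) - Δ_2) = 36.
Solving the tridiagonal system: σ_0 = -9/16, σ_1 = 33/8, σ_2 = -59/8, σ_3 = 203/16.
On [3, 6], S(t) = -2 + 41/16·(t - 3) + 33/16·(t - 3)² - 23/36·(t - 3)³.
With (t - 3) = 3/4: S(15/4) = 13/16.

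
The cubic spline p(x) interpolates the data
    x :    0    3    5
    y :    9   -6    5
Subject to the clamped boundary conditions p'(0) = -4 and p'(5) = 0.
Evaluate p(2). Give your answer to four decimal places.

-4.2222

With m_i denoting the second derivative at x_i, h_i = 3, 2, and Δ_i = (y_(i+1) − y_i)/h_i = -5, 11/2:
  3·m_0 + 10·m_1 + 2·m_2 = 6(Δ_1 - Δ_0) = 63
Clamped end conditions give two more equations: 2h_0·m_0 + h_0·m_1 = 6(Δ_0 - p'(0)) = -6 and h_1·m_1 + 2h_1·m_2 = 6(p'(5) - Δ_1) = -33.
Solving: m_0 = -13/2, m_1 = 11, m_2 = -55/4.
On [0, 3], p(x) = 9 - 4·x - 13/4·x² + 35/36·x³.
With x = 2: p(2) = -38/9.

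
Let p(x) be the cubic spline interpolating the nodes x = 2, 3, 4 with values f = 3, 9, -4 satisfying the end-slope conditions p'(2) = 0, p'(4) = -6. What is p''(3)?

-51

Put m_i = p'' at the i-th knot. Here h = (1, 1) and Δ = (6, -13), so the interior equations h_(i-1)·m_(i-1) + 2(h_(i-1)+h_i)·m_i + h_i·m_(i+1) = 6(Δ_i − Δ_(i-1)) read
  1·m_0 + 4·m_1 + 1·m_2 = 6(Δ_1 - Δ_0) = -114
Clamped end conditions give two more equations: 2h_0·m_0 + h_0·m_1 = 6(Δ_0 - p'(2)) = 36 and h_1·m_1 + 2h_1·m_2 = 6(p'(4) - Δ_1) = 42.
Hence m_0 = 87/2, m_1 = -51, m_2 = 93/2.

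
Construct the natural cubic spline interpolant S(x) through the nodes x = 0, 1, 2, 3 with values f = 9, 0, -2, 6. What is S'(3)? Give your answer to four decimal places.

10.2000

Let σ_i = S''(x_i). Step sizes h_i = 1, 1, 1; slopes of the chords Δ_i = (y_(i+1) - y_i)/h_i = -9, -2, 8.
  1·σ_0 + 4·σ_1 + 1·σ_2 = 6(Δ_1 - Δ_0) = 42
  1·σ_1 + 4·σ_2 + 1·σ_3 = 6(Δ_2 - Δ_1) = 60
Natural end conditions: σ_0 = σ_3 = 0.
Forward elimination and back-substitution give σ_0 = 0, σ_1 = 36/5, σ_2 = 66/5, σ_3 = 0.
On [2, 3], S'(x) = b_2 + 2c_2·(x - 2) + 3d_2·(x - 2)² with b_2 = Δ_2 - h_2(2σ_2 + σ_3)/6 = 18/5, c_2 = σ_2/2 = 33/5, d_2 = (σ_3 - σ_2)/(6h_2) = -11/5. So S'(3) = 51/5.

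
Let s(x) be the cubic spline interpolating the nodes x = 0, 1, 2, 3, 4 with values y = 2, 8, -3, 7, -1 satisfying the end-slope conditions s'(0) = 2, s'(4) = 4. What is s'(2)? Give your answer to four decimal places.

0.2143

With σ_i denoting the second derivative at x_i, h_i = 1, 1, 1, 1, and Δ_i = (y_(i+1) − y_i)/h_i = 6, -11, 10, -8:
  1·σ_0 + 4·σ_1 + 1·σ_2 = 6(Δ_1 - Δ_0) = -102
  1·σ_1 + 4·σ_2 + 1·σ_3 = 6(Δ_2 - Δ_1) = 126
  1·σ_2 + 4·σ_3 + 1·σ_4 = 6(Δ_3 - Δ_2) = -108
Clamped end conditions give two more equations: 2h_0·σ_0 + h_0·σ_1 = 6(Δ_0 - s'(0)) = 24 and h_3·σ_3 + 2h_3·σ_4 = 6(s'(4) - Δ_3) = 72.
Solving: σ_0 = 1025/28, σ_1 = -689/14, σ_2 = 233/4, σ_3 = -809/14, σ_4 = 1817/28.
On [2, 3], s'(x) = b_2 + 2c_2·(x - 2) + 3d_2·(x - 2)² with b_2 = Δ_2 - h_2(2σ_2 + σ_3)/6 = 3/14, c_2 = σ_2/2 = 233/8, d_2 = (σ_3 - σ_2)/(6h_2) = -1083/56. So s'(2) = 3/14.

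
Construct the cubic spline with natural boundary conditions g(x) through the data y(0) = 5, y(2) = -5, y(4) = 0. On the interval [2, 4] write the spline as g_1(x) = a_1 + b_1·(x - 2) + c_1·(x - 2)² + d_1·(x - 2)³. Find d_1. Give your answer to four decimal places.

-0.4688

With σ_i denoting the second derivative at x_i, h_i = 2, 2, and Δ_i = (y_(i+1) − y_i)/h_i = -5, 5/2:
  2·σ_0 + 8·σ_1 + 2·σ_2 = 6(Δ_1 - Δ_0) = 45
Natural end conditions: σ_0 = σ_2 = 0.
Solving the tridiagonal system: σ_0 = 0, σ_1 = 45/8, σ_2 = 0.
On [2, 4], with g_1(x) = a_1 + b_1·(x - 2) + c_1·(x - 2)² + d_1·(x - 2)³: c_1 = σ_1/2 = 45/16, d_1 = (σ_2 - σ_1)/(6h_1) = -15/32, b_1 = Δ_1 - h_1(2σ_1 + σ_2)/6 = -5/4.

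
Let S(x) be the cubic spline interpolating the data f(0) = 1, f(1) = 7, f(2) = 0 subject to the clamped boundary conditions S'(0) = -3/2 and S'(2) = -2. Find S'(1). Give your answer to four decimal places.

Let M_i = S''(x_i). Step sizes h_i = 1, 1; slopes of the chords Δ_i = (y_(i+1) - y_i)/h_i = 6, -7.
  1·M_0 + 4·M_1 + 1·M_2 = 6(Δ_1 - Δ_0) = -78
Clamped end conditions give two more equations: 2h_0·M_0 + h_0·M_1 = 6(Δ_0 - S'(0)) = 45 and h_1·M_1 + 2h_1·M_2 = 6(S'(2) - Δ_1) = 30.
Solving the tridiagonal system: M_0 = 167/4, M_1 = -77/2, M_2 = 137/4.
On [1, 2], S'(x) = b_1 + 2c_1·(x - 1) + 3d_1·(x - 1)² with b_1 = Δ_1 - h_1(2M_1 + M_2)/6 = 1/8, c_1 = M_1/2 = -77/4, d_1 = (M_2 - M_1)/(6h_1) = 97/8. So S'(1) = 1/8.

0.1250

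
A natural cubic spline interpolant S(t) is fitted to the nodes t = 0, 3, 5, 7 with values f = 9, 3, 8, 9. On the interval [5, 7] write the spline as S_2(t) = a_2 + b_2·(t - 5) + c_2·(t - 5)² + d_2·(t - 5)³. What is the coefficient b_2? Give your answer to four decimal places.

2.0263

Put m_i = S'' at the i-th knot. Here h = (3, 2, 2) and Δ = (-2, 5/2, 1/2), so the interior equations h_(i-1)·m_(i-1) + 2(h_(i-1)+h_i)·m_i + h_i·m_(i+1) = 6(Δ_i − Δ_(i-1)) read
  3·m_0 + 10·m_1 + 2·m_2 = 6(Δ_1 - Δ_0) = 27
  2·m_1 + 8·m_2 + 2·m_3 = 6(Δ_2 - Δ_1) = -12
Natural end conditions: m_0 = m_3 = 0.
Hence m_0 = 0, m_1 = 60/19, m_2 = -87/38, m_3 = 0.
On [5, 7], with S_2(t) = a_2 + b_2·(t - 5) + c_2·(t - 5)² + d_2·(t - 5)³: c_2 = m_2/2 = -87/76, d_2 = (m_3 - m_2)/(6h_2) = 29/152, b_2 = Δ_2 - h_2(2m_2 + m_3)/6 = 77/38.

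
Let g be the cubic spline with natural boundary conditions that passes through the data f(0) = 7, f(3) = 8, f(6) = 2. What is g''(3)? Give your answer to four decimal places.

-1.1667

With σ_i denoting the second derivative at x_i, h_i = 3, 3, and Δ_i = (y_(i+1) − y_i)/h_i = 1/3, -2:
  3·σ_0 + 12·σ_1 + 3·σ_2 = 6(Δ_1 - Δ_0) = -14
Natural end conditions: σ_0 = σ_2 = 0.
Solving the tridiagonal system: σ_0 = 0, σ_1 = -7/6, σ_2 = 0.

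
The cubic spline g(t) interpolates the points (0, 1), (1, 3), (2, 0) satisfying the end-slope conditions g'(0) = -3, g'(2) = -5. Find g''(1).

-13

Put M_i = g'' at the i-th knot. Here h = (1, 1) and Δ = (2, -3), so the interior equations h_(i-1)·M_(i-1) + 2(h_(i-1)+h_i)·M_i + h_i·M_(i+1) = 6(Δ_i − Δ_(i-1)) read
  1·M_0 + 4·M_1 + 1·M_2 = 6(Δ_1 - Δ_0) = -30
Clamped end conditions give two more equations: 2h_0·M_0 + h_0·M_1 = 6(Δ_0 - g'(0)) = 30 and h_1·M_1 + 2h_1·M_2 = 6(g'(2) - Δ_1) = -12.
Solving the tridiagonal system: M_0 = 43/2, M_1 = -13, M_2 = 1/2.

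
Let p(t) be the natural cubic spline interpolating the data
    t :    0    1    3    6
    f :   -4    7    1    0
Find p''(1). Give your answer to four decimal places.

-15.5714

With M_i denoting the second derivative at x_i, h_i = 1, 2, 3, and Δ_i = (y_(i+1) − y_i)/h_i = 11, -3, -1/3:
  1·M_0 + 6·M_1 + 2·M_2 = 6(Δ_1 - Δ_0) = -84
  2·M_1 + 10·M_2 + 3·M_3 = 6(Δ_2 - Δ_1) = 16
Natural end conditions: M_0 = M_3 = 0.
Solving the tridiagonal system: M_0 = 0, M_1 = -109/7, M_2 = 33/7, M_3 = 0.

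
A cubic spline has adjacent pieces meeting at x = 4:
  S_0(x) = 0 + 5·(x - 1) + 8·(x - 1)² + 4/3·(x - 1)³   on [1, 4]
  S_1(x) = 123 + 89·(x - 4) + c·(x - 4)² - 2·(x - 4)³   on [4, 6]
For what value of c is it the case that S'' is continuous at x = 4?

20

S_0''(x) = 16 + 8·(x - 1), so S_0''(4) = 40. On the right, S_1''(4) = 2c, so c = 20.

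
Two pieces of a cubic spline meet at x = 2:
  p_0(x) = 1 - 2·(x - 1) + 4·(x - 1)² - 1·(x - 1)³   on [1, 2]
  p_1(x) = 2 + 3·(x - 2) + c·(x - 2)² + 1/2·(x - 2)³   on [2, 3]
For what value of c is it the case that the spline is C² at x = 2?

p_0''(x) = 8 - 6·(x - 1), so p_0''(2) = 2. On the right, p_1''(2) = 2c, so c = 1.

1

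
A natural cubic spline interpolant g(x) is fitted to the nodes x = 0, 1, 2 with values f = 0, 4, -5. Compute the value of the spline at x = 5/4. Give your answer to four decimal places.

2.8164

With M_i denoting the second derivative at x_i, h_i = 1, 1, and Δ_i = (y_(i+1) − y_i)/h_i = 4, -9:
  1·M_0 + 4·M_1 + 1·M_2 = 6(Δ_1 - Δ_0) = -78
Natural end conditions: M_0 = M_2 = 0.
Hence M_0 = 0, M_1 = -39/2, M_2 = 0.
On [1, 2], g(x) = 4 - 5/2·(x - 1) - 39/4·(x - 1)² + 13/4·(x - 1)³.
With (x - 1) = 1/4: g(5/4) = 721/256.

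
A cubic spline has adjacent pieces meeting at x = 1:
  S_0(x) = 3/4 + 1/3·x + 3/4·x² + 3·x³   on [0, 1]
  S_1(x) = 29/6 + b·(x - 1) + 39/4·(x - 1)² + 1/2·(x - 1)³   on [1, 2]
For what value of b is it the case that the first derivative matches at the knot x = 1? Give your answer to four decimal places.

10.8333

S_0'(x) = 1/3 + 3/2·x + 9·x², so S_0'(1) = 65/6. On the right, S_1'(1) = b, so b = 65/6.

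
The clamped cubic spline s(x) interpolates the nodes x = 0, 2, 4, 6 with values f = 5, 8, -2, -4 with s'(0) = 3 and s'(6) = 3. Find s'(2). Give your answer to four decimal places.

-2.2000

Write M_i for s''(x_i). With h_i = 2, 2, 2 and divided differences Δ_i = 3/2, -5, -1, the continuity of s' gives the tridiagonal system
  2·M_0 + 8·M_1 + 2·M_2 = 6(Δ_1 - Δ_0) = -39
  2·M_1 + 8·M_2 + 2·M_3 = 6(Δ_2 - Δ_1) = 24
Clamped end conditions give two more equations: 2h_0·M_0 + h_0·M_1 = 6(Δ_0 - s'(0)) = -9 and h_2·M_2 + 2h_2·M_3 = 6(s'(6) - Δ_2) = 24.
Hence M_0 = 7/10, M_1 = -59/10, M_2 = 17/5, M_3 = 43/10.
On [2, 4], s'(x) = b_1 + 2c_1·(x - 2) + 3d_1·(x - 2)² with b_1 = Δ_1 - h_1(2M_1 + M_2)/6 = -11/5, c_1 = M_1/2 = -59/20, d_1 = (M_2 - M_1)/(6h_1) = 31/40. So s'(2) = -11/5.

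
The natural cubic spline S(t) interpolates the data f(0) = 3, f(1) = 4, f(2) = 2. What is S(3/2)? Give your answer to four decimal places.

Write m_i for S''(x_i). With h_i = 1, 1 and divided differences Δ_i = 1, -2, the continuity of S' gives the tridiagonal system
  1·m_0 + 4·m_1 + 1·m_2 = 6(Δ_1 - Δ_0) = -18
Natural end conditions: m_0 = m_2 = 0.
Solving: m_0 = 0, m_1 = -9/2, m_2 = 0.
On [1, 2], S(t) = 4 - 1/2·(t - 1) - 9/4·(t - 1)² + 3/4·(t - 1)³.
With (t - 1) = 1/2: S(3/2) = 105/32.

3.2813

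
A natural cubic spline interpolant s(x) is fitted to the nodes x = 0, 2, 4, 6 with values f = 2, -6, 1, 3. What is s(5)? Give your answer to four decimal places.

Put M_i = s'' at the i-th knot. Here h = (2, 2, 2) and Δ = (-4, 7/2, 1), so the interior equations h_(i-1)·M_(i-1) + 2(h_(i-1)+h_i)·M_i + h_i·M_(i+1) = 6(Δ_i − Δ_(i-1)) read
  2·M_0 + 8·M_1 + 2·M_2 = 6(Δ_1 - Δ_0) = 45
  2·M_1 + 8·M_2 + 2·M_3 = 6(Δ_2 - Δ_1) = -15
Natural end conditions: M_0 = M_3 = 0.
Forward elimination and back-substitution give M_0 = 0, M_1 = 13/2, M_2 = -7/2, M_3 = 0.
On [4, 6], s(x) = 1 + 10/3·(x - 4) - 7/4·(x - 4)² + 7/24·(x - 4)³.
With (x - 4) = 1: s(5) = 23/8.

2.8750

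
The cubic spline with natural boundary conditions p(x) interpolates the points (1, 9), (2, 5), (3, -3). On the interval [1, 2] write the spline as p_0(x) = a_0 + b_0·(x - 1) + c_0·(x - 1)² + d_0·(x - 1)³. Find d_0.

-1

Let m_i = p''(x_i). Step sizes h_i = 1, 1; slopes of the chords Δ_i = (y_(i+1) - y_i)/h_i = -4, -8.
  1·m_0 + 4·m_1 + 1·m_2 = 6(Δ_1 - Δ_0) = -24
Natural end conditions: m_0 = m_2 = 0.
Forward elimination and back-substitution give m_0 = 0, m_1 = -6, m_2 = 0.
On [1, 2], with p_0(x) = a_0 + b_0·(x - 1) + c_0·(x - 1)² + d_0·(x - 1)³: c_0 = m_0/2 = 0, d_0 = (m_1 - m_0)/(6h_0) = -1, b_0 = Δ_0 - h_0(2m_0 + m_1)/6 = -3.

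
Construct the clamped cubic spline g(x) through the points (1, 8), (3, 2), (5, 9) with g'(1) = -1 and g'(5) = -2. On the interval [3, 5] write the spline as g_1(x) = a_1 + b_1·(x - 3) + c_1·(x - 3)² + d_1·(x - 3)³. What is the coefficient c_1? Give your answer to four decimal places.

5.1250

Put m_i = g'' at the i-th knot. Here h = (2, 2) and Δ = (-3, 7/2), so the interior equations h_(i-1)·m_(i-1) + 2(h_(i-1)+h_i)·m_i + h_i·m_(i+1) = 6(Δ_i − Δ_(i-1)) read
  2·m_0 + 8·m_1 + 2·m_2 = 6(Δ_1 - Δ_0) = 39
Clamped end conditions give two more equations: 2h_0·m_0 + h_0·m_1 = 6(Δ_0 - g'(1)) = -12 and h_1·m_1 + 2h_1·m_2 = 6(g'(5) - Δ_1) = -33.
Hence m_0 = -65/8, m_1 = 41/4, m_2 = -107/8.
On [3, 5], with g_1(x) = a_1 + b_1·(x - 3) + c_1·(x - 3)² + d_1·(x - 3)³: c_1 = m_1/2 = 41/8, d_1 = (m_2 - m_1)/(6h_1) = -63/32, b_1 = Δ_1 - h_1(2m_1 + m_2)/6 = 9/8.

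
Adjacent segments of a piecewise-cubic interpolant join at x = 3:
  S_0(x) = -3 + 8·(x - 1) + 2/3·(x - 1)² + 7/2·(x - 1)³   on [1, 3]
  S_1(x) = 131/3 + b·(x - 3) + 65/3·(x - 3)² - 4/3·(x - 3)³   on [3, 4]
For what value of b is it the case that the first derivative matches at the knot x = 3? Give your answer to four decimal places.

52.6667

S_0'(x) = 8 + 4/3·(x - 1) + 21/2·(x - 1)², so S_0'(3) = 158/3. On the right, S_1'(3) = b, so b = 158/3.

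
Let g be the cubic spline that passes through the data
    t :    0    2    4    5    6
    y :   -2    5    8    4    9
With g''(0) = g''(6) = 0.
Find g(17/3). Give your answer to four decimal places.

6.5644

Put σ_i = g'' at the i-th knot. Here h = (2, 2, 1, 1) and Δ = (7/2, 3/2, -4, 5), so the interior equations h_(i-1)·σ_(i-1) + 2(h_(i-1)+h_i)·σ_i + h_i·σ_(i+1) = 6(Δ_i − Δ_(i-1)) read
  2·σ_0 + 8·σ_1 + 2·σ_2 = 6(Δ_1 - Δ_0) = -12
  2·σ_1 + 6·σ_2 + 1·σ_3 = 6(Δ_2 - Δ_1) = -33
  1·σ_2 + 4·σ_3 + 1·σ_4 = 6(Δ_3 - Δ_2) = 54
Natural end conditions: σ_0 = σ_4 = 0.
Solving: σ_0 = 0, σ_1 = 4/7, σ_2 = -58/7, σ_3 = 109/7, σ_4 = 0.
On [5, 6], g(t) = 4 - 4/21·(t - 5) + 109/14·(t - 5)² - 109/42·(t - 5)³.
With (t - 5) = 2/3: g(17/3) = 3722/567.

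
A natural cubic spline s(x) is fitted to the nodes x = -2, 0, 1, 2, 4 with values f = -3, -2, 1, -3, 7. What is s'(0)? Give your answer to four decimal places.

3.7879

Put M_i = s'' at the i-th knot. Here h = (2, 1, 1, 2) and Δ = (1/2, 3, -4, 5), so the interior equations h_(i-1)·M_(i-1) + 2(h_(i-1)+h_i)·M_i + h_i·M_(i+1) = 6(Δ_i − Δ_(i-1)) read
  2·M_0 + 6·M_1 + 1·M_2 = 6(Δ_1 - Δ_0) = 15
  1·M_1 + 4·M_2 + 1·M_3 = 6(Δ_2 - Δ_1) = -42
  1·M_2 + 6·M_3 + 2·M_4 = 6(Δ_3 - Δ_2) = 54
Natural end conditions: M_0 = M_4 = 0.
Solving: M_0 = 0, M_1 = 217/44, M_2 = -321/22, M_3 = 503/44, M_4 = 0.
On [0, 1], s'(x) = b_1 + 2c_1·x + 3d_1·x² with b_1 = Δ_1 - h_1(2M_1 + M_2)/6 = 125/33, c_1 = M_1/2 = 217/88, d_1 = (M_2 - M_1)/(6h_1) = -859/264. So s'(0) = 125/33.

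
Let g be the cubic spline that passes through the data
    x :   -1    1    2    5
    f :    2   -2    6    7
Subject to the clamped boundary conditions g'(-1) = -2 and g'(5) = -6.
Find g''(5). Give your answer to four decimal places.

Let σ_i = g''(x_i). Step sizes h_i = 2, 1, 3; slopes of the chords Δ_i = (y_(i+1) - y_i)/h_i = -2, 8, 1/3.
  2·σ_0 + 6·σ_1 + 1·σ_2 = 6(Δ_1 - Δ_0) = 60
  1·σ_1 + 8·σ_2 + 3·σ_3 = 6(Δ_2 - Δ_1) = -46
Clamped end conditions give two more equations: 2h_0·σ_0 + h_0·σ_1 = 6(Δ_0 - g'(-1)) = 0 and h_2·σ_2 + 2h_2·σ_3 = 6(g'(5) - Δ_2) = -38.
Solving the tridiagonal system: σ_0 = -139/21, σ_1 = 278/21, σ_2 = -130/21, σ_3 = -68/21.

-3.2381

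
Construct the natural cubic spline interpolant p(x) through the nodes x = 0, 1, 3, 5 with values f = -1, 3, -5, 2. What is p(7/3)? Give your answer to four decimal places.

Write M_i for p''(x_i). With h_i = 1, 2, 2 and divided differences Δ_i = 4, -4, 7/2, the continuity of p' gives the tridiagonal system
  1·M_0 + 6·M_1 + 2·M_2 = 6(Δ_1 - Δ_0) = -48
  2·M_1 + 8·M_2 + 2·M_3 = 6(Δ_2 - Δ_1) = 45
Natural end conditions: M_0 = M_3 = 0.
Hence M_0 = 0, M_1 = -237/22, M_2 = 183/22, M_3 = 0.
On [1, 3], p(x) = 3 + 9/22·(x - 1) - 237/44·(x - 1)² + 35/22·(x - 1)³.
With (x - 1) = 4/3: p(7/3) = -61/27.

-2.2593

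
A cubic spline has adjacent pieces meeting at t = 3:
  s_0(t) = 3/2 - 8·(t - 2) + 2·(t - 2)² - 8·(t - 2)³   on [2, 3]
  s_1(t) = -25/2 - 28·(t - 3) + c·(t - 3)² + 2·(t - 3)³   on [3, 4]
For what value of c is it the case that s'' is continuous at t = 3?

-22

s_0''(t) = 4 - 48·(t - 2), so s_0''(3) = -44. On the right, s_1''(3) = 2c, so c = -22.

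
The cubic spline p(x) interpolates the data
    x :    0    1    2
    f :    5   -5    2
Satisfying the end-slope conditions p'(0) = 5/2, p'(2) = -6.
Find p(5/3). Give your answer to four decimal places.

Put M_i = p'' at the i-th knot. Here h = (1, 1) and Δ = (-10, 7), so the interior equations h_(i-1)·M_(i-1) + 2(h_(i-1)+h_i)·M_i + h_i·M_(i+1) = 6(Δ_i − Δ_(i-1)) read
  1·M_0 + 4·M_1 + 1·M_2 = 6(Δ_1 - Δ_0) = 102
Clamped end conditions give two more equations: 2h_0·M_0 + h_0·M_1 = 6(Δ_0 - p'(0)) = -75 and h_1·M_1 + 2h_1·M_2 = 6(p'(2) - Δ_1) = -78.
Solving: M_0 = -269/4, M_1 = 119/2, M_2 = -275/4.
On [1, 2], p(x) = -5 - 11/8·(x - 1) + 119/4·(x - 1)² - 171/8·(x - 1)³.
With (x - 1) = 2/3: p(5/3) = 35/36.

0.9722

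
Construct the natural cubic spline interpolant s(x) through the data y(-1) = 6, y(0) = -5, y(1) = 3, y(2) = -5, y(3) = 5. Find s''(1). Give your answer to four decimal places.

Let M_i = s''(x_i). Step sizes h_i = 1, 1, 1, 1; slopes of the chords Δ_i = (y_(i+1) - y_i)/h_i = -11, 8, -8, 10.
  1·M_0 + 4·M_1 + 1·M_2 = 6(Δ_1 - Δ_0) = 114
  1·M_1 + 4·M_2 + 1·M_3 = 6(Δ_2 - Δ_1) = -96
  1·M_2 + 4·M_3 + 1·M_4 = 6(Δ_3 - Δ_2) = 108
Natural end conditions: M_0 = M_4 = 0.
Hence M_0 = 0, M_1 = 1101/28, M_2 = -303/7, M_3 = 1059/28, M_4 = 0.

-43.2857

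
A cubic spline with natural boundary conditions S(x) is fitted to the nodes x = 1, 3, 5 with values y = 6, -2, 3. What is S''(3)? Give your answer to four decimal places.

4.8750

Write m_i for S''(x_i). With h_i = 2, 2 and divided differences Δ_i = -4, 5/2, the continuity of S' gives the tridiagonal system
  2·m_0 + 8·m_1 + 2·m_2 = 6(Δ_1 - Δ_0) = 39
Natural end conditions: m_0 = m_2 = 0.
Solving: m_0 = 0, m_1 = 39/8, m_2 = 0.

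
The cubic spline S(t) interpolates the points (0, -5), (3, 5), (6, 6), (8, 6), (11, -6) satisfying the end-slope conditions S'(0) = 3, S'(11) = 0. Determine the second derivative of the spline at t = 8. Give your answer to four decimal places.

-4.5581

Let M_i = S''(x_i). Step sizes h_i = 3, 3, 2, 3; slopes of the chords Δ_i = (y_(i+1) - y_i)/h_i = 10/3, 1/3, 0, -4.
  3·M_0 + 12·M_1 + 3·M_2 = 6(Δ_1 - Δ_0) = -18
  3·M_1 + 10·M_2 + 2·M_3 = 6(Δ_2 - Δ_1) = -2
  2·M_2 + 10·M_3 + 3·M_4 = 6(Δ_3 - Δ_2) = -24
Clamped end conditions give two more equations: 2h_0·M_0 + h_0·M_1 = 6(Δ_0 - S'(0)) = 2 and h_3·M_3 + 2h_3·M_4 = 6(S'(11) - Δ_3) = 24.
Hence M_0 = 185/129, M_1 = -284/129, M_2 = 59/43, M_3 = -196/43, M_4 = 270/43.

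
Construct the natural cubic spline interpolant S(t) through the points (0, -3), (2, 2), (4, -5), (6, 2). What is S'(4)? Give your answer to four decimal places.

-1.0333

Put M_i = S'' at the i-th knot. Here h = (2, 2, 2) and Δ = (5/2, -7/2, 7/2), so the interior equations h_(i-1)·M_(i-1) + 2(h_(i-1)+h_i)·M_i + h_i·M_(i+1) = 6(Δ_i − Δ_(i-1)) read
  2·M_0 + 8·M_1 + 2·M_2 = 6(Δ_1 - Δ_0) = -36
  2·M_1 + 8·M_2 + 2·M_3 = 6(Δ_2 - Δ_1) = 42
Natural end conditions: M_0 = M_3 = 0.
Solving: M_0 = 0, M_1 = -31/5, M_2 = 34/5, M_3 = 0.
On [4, 6], S'(t) = b_2 + 2c_2·(t - 4) + 3d_2·(t - 4)² with b_2 = Δ_2 - h_2(2M_2 + M_3)/6 = -31/30, c_2 = M_2/2 = 17/5, d_2 = (M_3 - M_2)/(6h_2) = -17/30. So S'(4) = -31/30.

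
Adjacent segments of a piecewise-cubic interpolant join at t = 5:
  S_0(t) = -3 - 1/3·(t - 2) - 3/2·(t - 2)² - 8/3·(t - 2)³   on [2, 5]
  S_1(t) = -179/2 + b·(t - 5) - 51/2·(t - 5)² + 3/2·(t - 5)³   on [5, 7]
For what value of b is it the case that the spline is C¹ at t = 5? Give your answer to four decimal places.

-81.3333

S_0'(t) = -1/3 - 3·(t - 2) - 8·(t - 2)², so S_0'(5) = -244/3. On the right, S_1'(5) = b, so b = -244/3.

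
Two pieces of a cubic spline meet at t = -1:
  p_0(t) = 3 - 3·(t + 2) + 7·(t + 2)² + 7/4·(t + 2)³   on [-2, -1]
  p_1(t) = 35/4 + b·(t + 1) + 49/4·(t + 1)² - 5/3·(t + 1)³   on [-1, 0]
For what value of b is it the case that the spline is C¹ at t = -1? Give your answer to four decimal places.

p_0'(t) = -3 + 14·(t + 2) + 21/4·(t + 2)², so p_0'(-1) = 65/4. On the right, p_1'(-1) = b, so b = 65/4.

16.2500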